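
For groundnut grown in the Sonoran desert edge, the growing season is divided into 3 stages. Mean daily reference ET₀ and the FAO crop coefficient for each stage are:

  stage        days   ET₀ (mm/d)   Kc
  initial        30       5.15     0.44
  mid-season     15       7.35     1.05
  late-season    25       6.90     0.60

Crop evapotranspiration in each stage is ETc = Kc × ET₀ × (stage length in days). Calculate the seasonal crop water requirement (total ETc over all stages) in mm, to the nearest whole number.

initial: 0.44 × 5.15 × 30 = 67.98 mm
mid-season: 1.05 × 7.35 × 15 = 115.76 mm
late-season: 0.60 × 6.90 × 25 = 103.50 mm
Seasonal total = 287.24 mm

287 mm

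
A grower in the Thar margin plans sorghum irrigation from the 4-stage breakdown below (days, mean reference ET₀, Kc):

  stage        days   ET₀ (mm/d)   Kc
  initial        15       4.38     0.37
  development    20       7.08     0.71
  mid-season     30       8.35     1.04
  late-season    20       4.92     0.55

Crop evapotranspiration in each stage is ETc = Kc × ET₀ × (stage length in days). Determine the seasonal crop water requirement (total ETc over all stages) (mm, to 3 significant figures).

initial: 0.37 × 4.38 × 15 = 24.31 mm
development: 0.71 × 7.08 × 20 = 100.54 mm
mid-season: 1.04 × 8.35 × 30 = 260.52 mm
late-season: 0.55 × 4.92 × 20 = 54.12 mm
Seasonal total = 439.49 mm

439 mm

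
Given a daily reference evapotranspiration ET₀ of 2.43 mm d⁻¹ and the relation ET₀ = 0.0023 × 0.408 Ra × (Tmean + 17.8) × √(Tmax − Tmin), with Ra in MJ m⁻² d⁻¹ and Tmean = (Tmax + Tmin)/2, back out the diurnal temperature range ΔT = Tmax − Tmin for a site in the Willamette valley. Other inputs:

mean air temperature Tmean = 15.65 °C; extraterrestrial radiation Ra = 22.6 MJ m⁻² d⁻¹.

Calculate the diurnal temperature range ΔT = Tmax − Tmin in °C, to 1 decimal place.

11.7 °C

√ΔT = ET₀ / [0.0023 × 0.408 × Ra × (Tmean+17.8)] = 2.43 / (0.0023 × 9.2208 × 33.45) = 3.4254
ΔT = 3.4254² = 11.733 °C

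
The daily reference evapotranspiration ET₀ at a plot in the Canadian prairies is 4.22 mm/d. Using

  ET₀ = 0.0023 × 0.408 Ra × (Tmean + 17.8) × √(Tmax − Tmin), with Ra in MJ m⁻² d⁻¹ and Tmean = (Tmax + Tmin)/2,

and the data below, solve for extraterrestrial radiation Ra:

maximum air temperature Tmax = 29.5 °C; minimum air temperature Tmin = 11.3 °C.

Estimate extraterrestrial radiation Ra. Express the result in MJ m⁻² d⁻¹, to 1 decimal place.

27.6 MJ m⁻² d⁻¹

Tmean = (29.5+11.3)/2 = 20.40 °C; ΔT = 18.2
Ra = ET₀ / [0.0023 × 0.408 × (Tmean+17.8) × √ΔT]
   = 4.22 / (0.0023 × 0.408 × 38.20 × 4.2661) = 27.595 MJ m⁻² d⁻¹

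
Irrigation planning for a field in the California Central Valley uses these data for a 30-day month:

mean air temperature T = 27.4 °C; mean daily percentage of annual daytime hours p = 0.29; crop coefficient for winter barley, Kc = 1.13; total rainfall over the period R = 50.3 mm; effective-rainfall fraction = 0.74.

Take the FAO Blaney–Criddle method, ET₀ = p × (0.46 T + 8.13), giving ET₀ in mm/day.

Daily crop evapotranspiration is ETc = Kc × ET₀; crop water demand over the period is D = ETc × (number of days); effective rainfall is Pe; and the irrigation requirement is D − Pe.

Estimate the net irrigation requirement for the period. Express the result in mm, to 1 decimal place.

166.6 mm

ET₀ = 0.29 × (0.46 × 27.4 + 8.13) = 0.29 × 20.734 = 6.0129 mm/d
ETc = Kc × ET₀ = 1.13 × 6.0129 = 6.7946 mm/d
Crop demand D = ETc × 30 d = 6.7946 × 30 = 203.838 mm
Pe = 0.74 × 50.3 = 37.222 mm
D − Pe = 203.838 − 37.222 = 166.616 mm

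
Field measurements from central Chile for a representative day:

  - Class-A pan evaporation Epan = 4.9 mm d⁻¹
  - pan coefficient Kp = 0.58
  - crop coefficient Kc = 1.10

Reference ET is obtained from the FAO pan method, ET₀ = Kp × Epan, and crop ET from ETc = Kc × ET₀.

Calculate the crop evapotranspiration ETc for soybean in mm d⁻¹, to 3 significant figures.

3.13 mm d⁻¹

ET₀ = 0.58 × 4.9 = 2.8420 mm/d
ETc = Kc × ET₀ = 1.10 × 2.8420 = 3.1262 mm/d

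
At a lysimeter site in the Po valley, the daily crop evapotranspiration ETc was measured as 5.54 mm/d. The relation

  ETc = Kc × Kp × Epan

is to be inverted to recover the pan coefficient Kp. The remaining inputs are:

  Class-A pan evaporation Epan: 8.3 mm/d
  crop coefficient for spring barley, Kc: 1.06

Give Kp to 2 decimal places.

0.63

ETc = Kc × Kp × Epan  ⇒  Kp = ETc / (Kc × Epan)
Kp = 5.54 / (1.06 × 8.3) = 5.54 / 8.798 = 0.6297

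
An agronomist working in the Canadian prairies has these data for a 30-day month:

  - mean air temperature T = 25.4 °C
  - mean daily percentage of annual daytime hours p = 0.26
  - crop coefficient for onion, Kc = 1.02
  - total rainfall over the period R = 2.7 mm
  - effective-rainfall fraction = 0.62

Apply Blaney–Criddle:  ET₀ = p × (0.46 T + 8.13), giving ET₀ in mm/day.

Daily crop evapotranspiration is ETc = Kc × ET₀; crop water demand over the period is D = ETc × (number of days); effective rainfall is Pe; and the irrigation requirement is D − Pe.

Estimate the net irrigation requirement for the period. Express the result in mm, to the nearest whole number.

156 mm

ET₀ = 0.26 × (0.46 × 25.4 + 8.13) = 0.26 × 19.814 = 5.1516 mm/d
ETc = Kc × ET₀ = 1.02 × 5.1516 = 5.2546 mm/d
Crop demand D = ETc × 30 d = 5.2546 × 30 = 157.638 mm
Pe = 0.62 × 2.7 = 1.674 mm
D − Pe = 157.638 − 1.674 = 155.964 mm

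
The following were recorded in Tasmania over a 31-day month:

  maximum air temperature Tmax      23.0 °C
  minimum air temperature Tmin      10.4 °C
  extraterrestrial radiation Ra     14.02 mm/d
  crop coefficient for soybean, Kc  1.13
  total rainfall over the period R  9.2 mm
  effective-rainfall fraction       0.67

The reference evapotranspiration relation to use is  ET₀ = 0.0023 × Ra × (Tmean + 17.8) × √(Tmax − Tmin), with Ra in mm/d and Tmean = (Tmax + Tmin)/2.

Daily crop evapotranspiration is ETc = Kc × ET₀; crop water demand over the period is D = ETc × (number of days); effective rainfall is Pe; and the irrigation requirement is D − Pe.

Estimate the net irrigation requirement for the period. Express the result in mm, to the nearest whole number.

132 mm

Tmean = (23.0 + 10.4)/2 = 16.70 °C
ET₀ = 0.0023 × 14.02 × (16.70 + 17.8) × √12.6 = 0.0023 × 14.02 × 34.50 × 3.5496 = 3.9489 mm/d
ETc = Kc × ET₀ = 1.13 × 3.9489 = 4.4623 mm/d
Crop demand D = ETc × 31 d = 4.4623 × 31 = 138.331 mm
Pe = 0.67 × 9.2 = 6.164 mm
D − Pe = 138.331 − 6.164 = 132.167 mm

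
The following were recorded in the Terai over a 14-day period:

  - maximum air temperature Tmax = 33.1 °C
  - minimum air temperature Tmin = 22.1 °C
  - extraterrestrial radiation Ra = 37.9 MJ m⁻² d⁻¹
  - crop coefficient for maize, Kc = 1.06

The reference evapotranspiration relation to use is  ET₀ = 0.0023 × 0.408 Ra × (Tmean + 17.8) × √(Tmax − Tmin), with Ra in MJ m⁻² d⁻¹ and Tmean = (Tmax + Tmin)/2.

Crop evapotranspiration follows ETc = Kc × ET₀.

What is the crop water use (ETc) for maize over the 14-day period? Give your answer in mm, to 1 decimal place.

Tmean = (33.1 + 22.1)/2 = 27.60 °C
0.408 Ra = 0.408 × 37.9 = 15.4632 mm/d equivalent
ET₀ = 0.0023 × 15.4632 × (27.60 + 17.8) × √11.0 = 0.0023 × 15.4632 × 45.40 × 3.3166 = 5.3552 mm/d
ETc = Kc × ET₀ = 1.06 × 5.3552 = 5.6765 mm/d
Over 14 days: 5.6765 × 14 = 79.471 mm

79.5 mm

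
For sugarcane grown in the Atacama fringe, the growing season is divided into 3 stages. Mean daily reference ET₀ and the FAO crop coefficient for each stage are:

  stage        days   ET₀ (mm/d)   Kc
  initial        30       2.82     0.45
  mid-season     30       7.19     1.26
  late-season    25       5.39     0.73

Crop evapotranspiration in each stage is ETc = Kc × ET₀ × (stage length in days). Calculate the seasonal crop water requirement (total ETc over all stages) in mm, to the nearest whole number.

408 mm

initial: 0.45 × 2.82 × 30 = 38.07 mm
mid-season: 1.26 × 7.19 × 30 = 271.78 mm
late-season: 0.73 × 5.39 × 25 = 98.37 mm
Seasonal total = 408.22 mm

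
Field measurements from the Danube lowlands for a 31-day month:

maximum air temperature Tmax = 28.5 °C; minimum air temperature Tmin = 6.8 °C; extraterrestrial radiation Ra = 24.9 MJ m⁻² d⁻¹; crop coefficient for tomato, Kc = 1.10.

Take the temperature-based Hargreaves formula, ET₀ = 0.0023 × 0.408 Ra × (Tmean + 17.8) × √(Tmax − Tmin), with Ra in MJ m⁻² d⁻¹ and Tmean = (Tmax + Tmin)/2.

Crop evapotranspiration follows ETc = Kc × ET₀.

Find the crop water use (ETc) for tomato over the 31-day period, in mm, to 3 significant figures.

132 mm

Tmean = (28.5 + 6.8)/2 = 17.65 °C
0.408 Ra = 0.408 × 24.9 = 10.1592 mm/d equivalent
ET₀ = 0.0023 × 10.1592 × (17.65 + 17.8) × √21.7 = 0.0023 × 10.1592 × 35.45 × 4.6583 = 3.8586 mm/d
ETc = Kc × ET₀ = 1.10 × 3.8586 = 4.2445 mm/d
Over 31 days: 4.2445 × 31 = 131.580 mm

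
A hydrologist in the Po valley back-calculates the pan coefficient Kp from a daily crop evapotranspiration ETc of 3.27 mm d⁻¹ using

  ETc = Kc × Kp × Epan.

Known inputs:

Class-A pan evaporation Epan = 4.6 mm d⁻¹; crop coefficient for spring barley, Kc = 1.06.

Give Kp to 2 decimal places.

ETc = Kc × Kp × Epan  ⇒  Kp = ETc / (Kc × Epan)
Kp = 3.27 / (1.06 × 4.6) = 3.27 / 4.876 = 0.6706

0.67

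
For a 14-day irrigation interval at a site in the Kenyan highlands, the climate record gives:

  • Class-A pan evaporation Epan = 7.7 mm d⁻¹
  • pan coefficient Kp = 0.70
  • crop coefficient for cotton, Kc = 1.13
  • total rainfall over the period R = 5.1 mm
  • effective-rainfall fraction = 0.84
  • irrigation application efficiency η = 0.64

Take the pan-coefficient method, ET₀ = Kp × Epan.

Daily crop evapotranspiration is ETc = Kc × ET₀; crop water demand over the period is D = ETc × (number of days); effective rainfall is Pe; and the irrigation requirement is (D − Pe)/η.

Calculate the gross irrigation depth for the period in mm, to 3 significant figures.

127 mm

ET₀ = 0.70 × 7.7 = 5.3900 mm/d
ETc = Kc × ET₀ = 1.13 × 5.3900 = 6.0907 mm/d
Crop demand D = ETc × 14 d = 6.0907 × 14 = 85.270 mm
Pe = 0.84 × 5.1 = 4.284 mm
D − Pe = 85.270 − 4.284 = 80.986 mm
Gross irrigation = 80.986 / 0.64 = 126.541 mm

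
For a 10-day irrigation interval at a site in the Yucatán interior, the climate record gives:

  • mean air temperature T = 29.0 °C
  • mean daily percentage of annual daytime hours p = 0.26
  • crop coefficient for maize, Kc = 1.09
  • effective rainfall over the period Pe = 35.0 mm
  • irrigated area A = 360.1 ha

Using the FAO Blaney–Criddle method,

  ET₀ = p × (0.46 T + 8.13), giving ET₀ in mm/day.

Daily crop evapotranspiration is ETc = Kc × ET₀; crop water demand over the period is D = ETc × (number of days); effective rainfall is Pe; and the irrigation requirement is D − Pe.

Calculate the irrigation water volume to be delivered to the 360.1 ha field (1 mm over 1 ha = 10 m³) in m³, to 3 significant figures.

93100 m³

ET₀ = 0.26 × (0.46 × 29.0 + 8.13) = 0.26 × 21.470 = 5.5822 mm/d
ETc = Kc × ET₀ = 1.09 × 5.5822 = 6.0846 mm/d
Crop demand D = ETc × 10 d = 6.0846 × 10 = 60.846 mm
D − Pe = 60.846 − 35.0 = 25.846 mm
Volume = 25.846 mm × 360.1 ha × 10 = 93071.4 m³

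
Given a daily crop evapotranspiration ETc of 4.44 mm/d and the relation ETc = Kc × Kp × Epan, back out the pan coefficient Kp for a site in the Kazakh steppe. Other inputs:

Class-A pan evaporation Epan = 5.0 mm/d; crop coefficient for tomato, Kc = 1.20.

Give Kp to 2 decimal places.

0.74

ETc = Kc × Kp × Epan  ⇒  Kp = ETc / (Kc × Epan)
Kp = 4.44 / (1.20 × 5.0) = 4.44 / 6.000 = 0.7400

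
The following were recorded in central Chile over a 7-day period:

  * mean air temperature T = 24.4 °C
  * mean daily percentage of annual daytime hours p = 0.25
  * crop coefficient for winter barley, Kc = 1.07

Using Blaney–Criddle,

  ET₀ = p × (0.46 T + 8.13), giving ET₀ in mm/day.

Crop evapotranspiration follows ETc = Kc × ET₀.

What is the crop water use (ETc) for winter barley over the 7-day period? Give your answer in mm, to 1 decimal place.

ET₀ = 0.25 × (0.46 × 24.4 + 8.13) = 0.25 × 19.354 = 4.8385 mm/d
ETc = Kc × ET₀ = 1.07 × 4.8385 = 5.1772 mm/d
Over 7 days: 5.1772 × 7 = 36.240 mm

36.2 mm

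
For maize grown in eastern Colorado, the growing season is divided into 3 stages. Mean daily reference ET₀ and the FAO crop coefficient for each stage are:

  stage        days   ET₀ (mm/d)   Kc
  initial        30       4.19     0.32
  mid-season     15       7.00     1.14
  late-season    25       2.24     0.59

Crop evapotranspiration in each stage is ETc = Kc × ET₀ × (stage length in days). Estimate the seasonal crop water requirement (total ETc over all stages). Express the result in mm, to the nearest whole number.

initial: 0.32 × 4.19 × 30 = 40.22 mm
mid-season: 1.14 × 7.00 × 15 = 119.70 mm
late-season: 0.59 × 2.24 × 25 = 33.04 mm
Seasonal total = 192.96 mm

193 mm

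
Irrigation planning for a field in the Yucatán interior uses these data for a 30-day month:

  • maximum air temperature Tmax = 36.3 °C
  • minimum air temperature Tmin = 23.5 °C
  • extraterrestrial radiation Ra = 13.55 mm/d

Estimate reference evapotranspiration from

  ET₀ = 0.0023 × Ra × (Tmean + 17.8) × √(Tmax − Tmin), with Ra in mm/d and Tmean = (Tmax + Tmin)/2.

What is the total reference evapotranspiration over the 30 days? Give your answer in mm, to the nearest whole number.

160 mm

Tmean = (36.3 + 23.5)/2 = 29.90 °C
ET₀ = 0.0023 × 13.55 × (29.90 + 17.8) × √12.8 = 0.0023 × 13.55 × 47.70 × 3.5777 = 5.3185 mm/d
Over 30 days: 5.3185 × 30 = 159.555 mm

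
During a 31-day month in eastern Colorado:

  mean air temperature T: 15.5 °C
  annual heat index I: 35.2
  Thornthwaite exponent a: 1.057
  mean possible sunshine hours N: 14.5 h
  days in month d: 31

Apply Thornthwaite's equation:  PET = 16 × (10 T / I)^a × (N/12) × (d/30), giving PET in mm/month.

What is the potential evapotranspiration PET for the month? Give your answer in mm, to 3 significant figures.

95.7 mm

10T/I = 10 × 15.5 / 35.2 = 4.4034
(10T/I)^a = 4.4034^1.057 = 4.7916
Uncorrected PET = 16 × 4.7916 = 76.666 mm
Correction = (N/12)(d/30) = (14.5/12)(31/30) = 1.2486
PET = 76.666 × 1.2486 = 95.725 mm/month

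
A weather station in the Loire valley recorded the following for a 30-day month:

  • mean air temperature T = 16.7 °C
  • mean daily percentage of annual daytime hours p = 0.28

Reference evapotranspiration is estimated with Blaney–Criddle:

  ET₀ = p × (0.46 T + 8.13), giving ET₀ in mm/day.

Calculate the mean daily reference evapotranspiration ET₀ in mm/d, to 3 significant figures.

4.43 mm/d

ET₀ = 0.28 × (0.46 × 16.7 + 8.13) = 0.28 × 15.812 = 4.4274 mm/d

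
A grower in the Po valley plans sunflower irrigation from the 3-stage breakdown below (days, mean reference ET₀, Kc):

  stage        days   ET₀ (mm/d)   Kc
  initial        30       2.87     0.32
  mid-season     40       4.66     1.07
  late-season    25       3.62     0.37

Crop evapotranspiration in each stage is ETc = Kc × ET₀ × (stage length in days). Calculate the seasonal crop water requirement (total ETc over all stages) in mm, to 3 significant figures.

260 mm

initial: 0.32 × 2.87 × 30 = 27.55 mm
mid-season: 1.07 × 4.66 × 40 = 199.45 mm
late-season: 0.37 × 3.62 × 25 = 33.49 mm
Seasonal total = 260.49 mm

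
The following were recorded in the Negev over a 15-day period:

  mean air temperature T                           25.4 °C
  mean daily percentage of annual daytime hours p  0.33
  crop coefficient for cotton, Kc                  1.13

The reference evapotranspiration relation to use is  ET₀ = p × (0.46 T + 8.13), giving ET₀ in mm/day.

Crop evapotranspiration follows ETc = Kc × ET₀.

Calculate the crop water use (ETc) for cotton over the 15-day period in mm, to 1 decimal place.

ET₀ = 0.33 × (0.46 × 25.4 + 8.13) = 0.33 × 19.814 = 6.5386 mm/d
ETc = Kc × ET₀ = 1.13 × 6.5386 = 7.3886 mm/d
Over 15 days: 7.3886 × 15 = 110.829 mm

110.8 mm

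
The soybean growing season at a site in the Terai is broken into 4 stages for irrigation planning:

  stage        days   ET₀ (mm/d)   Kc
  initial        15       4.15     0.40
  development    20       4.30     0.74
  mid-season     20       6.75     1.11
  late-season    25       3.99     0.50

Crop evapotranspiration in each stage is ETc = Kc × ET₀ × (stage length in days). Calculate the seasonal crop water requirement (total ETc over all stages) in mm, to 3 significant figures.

initial: 0.40 × 4.15 × 15 = 24.90 mm
development: 0.74 × 4.30 × 20 = 63.64 mm
mid-season: 1.11 × 6.75 × 20 = 149.85 mm
late-season: 0.50 × 3.99 × 25 = 49.88 mm
Seasonal total = 288.27 mm

288 mm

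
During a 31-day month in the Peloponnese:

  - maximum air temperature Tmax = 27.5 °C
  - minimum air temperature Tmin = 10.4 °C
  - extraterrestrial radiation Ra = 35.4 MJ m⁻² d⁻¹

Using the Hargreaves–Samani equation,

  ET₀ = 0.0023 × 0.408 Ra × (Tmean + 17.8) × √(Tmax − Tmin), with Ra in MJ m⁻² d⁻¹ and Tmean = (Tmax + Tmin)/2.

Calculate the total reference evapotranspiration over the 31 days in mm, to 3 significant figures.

156 mm

Tmean = (27.5 + 10.4)/2 = 18.95 °C
0.408 Ra = 0.408 × 35.4 = 14.4432 mm/d equivalent
ET₀ = 0.0023 × 14.4432 × (18.95 + 17.8) × √17.1 = 0.0023 × 14.4432 × 36.75 × 4.1352 = 5.0483 mm/d
Over 31 days: 5.0483 × 31 = 156.497 mm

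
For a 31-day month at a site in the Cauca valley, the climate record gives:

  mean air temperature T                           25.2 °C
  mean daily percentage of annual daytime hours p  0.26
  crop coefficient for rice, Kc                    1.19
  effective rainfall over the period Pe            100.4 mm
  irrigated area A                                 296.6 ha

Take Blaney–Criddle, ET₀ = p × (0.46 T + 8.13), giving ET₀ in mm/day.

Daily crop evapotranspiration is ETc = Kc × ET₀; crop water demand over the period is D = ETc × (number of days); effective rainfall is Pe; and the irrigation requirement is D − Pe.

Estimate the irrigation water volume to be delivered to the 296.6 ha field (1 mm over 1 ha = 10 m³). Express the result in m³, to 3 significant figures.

ET₀ = 0.26 × (0.46 × 25.2 + 8.13) = 0.26 × 19.722 = 5.1277 mm/d
ETc = Kc × ET₀ = 1.19 × 5.1277 = 6.1020 mm/d
Crop demand D = ETc × 31 d = 6.1020 × 31 = 189.162 mm
D − Pe = 189.162 − 100.4 = 88.762 mm
Volume = 88.762 mm × 296.6 ha × 10 = 263268.1 m³

263000 m³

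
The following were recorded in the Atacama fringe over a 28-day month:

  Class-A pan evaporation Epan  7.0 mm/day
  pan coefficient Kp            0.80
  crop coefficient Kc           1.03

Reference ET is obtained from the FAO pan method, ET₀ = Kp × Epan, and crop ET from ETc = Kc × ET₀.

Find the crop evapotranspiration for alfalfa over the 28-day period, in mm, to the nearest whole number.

162 mm

ET₀ = 0.80 × 7.0 = 5.6000 mm/d
ETc = Kc × ET₀ = 1.03 × 5.6000 = 5.7680 mm/d
Over 28 days: 5.7680 × 28 = 161.504 mm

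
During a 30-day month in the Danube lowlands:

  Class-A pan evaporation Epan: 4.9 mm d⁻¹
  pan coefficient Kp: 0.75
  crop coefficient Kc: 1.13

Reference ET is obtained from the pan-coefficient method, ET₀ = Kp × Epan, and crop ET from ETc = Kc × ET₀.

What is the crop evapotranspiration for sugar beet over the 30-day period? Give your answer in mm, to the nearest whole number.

ET₀ = 0.75 × 4.9 = 3.6750 mm/d
ETc = Kc × ET₀ = 1.13 × 3.6750 = 4.1528 mm/d
Over 30 days: 4.1528 × 30 = 124.584 mm

125 mm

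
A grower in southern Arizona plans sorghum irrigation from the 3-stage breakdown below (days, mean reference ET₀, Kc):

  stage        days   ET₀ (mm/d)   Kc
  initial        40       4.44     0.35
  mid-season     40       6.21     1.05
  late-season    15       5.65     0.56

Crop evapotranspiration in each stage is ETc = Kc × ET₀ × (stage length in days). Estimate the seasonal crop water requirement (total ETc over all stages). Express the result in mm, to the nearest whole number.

370 mm

initial: 0.35 × 4.44 × 40 = 62.16 mm
mid-season: 1.05 × 6.21 × 40 = 260.82 mm
late-season: 0.56 × 5.65 × 15 = 47.46 mm
Seasonal total = 370.44 mm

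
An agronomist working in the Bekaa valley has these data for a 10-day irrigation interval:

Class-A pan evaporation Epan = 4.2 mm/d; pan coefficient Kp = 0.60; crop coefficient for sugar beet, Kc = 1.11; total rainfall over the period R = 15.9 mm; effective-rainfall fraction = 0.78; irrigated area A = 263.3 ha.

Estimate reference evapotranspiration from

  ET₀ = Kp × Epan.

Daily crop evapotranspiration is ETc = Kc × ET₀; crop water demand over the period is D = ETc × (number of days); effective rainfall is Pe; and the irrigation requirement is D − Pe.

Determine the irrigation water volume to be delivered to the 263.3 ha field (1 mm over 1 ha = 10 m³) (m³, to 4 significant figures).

ET₀ = 0.60 × 4.2 = 2.5200 mm/d
ETc = Kc × ET₀ = 1.11 × 2.5200 = 2.7972 mm/d
Crop demand D = ETc × 10 d = 2.7972 × 10 = 27.972 mm
Pe = 0.78 × 15.9 = 12.402 mm
D − Pe = 27.972 − 12.402 = 15.570 mm
Volume = 15.570 mm × 263.3 ha × 10 = 40995.8 m³

41000 m³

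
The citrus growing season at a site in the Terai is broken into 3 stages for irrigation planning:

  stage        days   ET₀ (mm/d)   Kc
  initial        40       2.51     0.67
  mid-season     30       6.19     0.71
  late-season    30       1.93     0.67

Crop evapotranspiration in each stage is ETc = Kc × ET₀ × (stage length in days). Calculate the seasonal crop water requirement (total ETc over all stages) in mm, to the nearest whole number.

initial: 0.67 × 2.51 × 40 = 67.27 mm
mid-season: 0.71 × 6.19 × 30 = 131.85 mm
late-season: 0.67 × 1.93 × 30 = 38.79 mm
Seasonal total = 237.91 mm

238 mm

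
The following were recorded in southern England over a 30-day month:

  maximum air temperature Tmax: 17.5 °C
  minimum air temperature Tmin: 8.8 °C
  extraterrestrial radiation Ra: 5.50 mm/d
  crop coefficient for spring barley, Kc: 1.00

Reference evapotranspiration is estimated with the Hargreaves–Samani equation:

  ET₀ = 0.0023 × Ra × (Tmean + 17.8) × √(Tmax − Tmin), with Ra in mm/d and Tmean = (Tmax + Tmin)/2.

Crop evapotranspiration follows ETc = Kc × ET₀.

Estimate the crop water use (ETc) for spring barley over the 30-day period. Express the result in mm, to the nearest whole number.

35 mm

Tmean = (17.5 + 8.8)/2 = 13.15 °C
ET₀ = 0.0023 × 5.50 × (13.15 + 17.8) × √8.7 = 0.0023 × 5.50 × 30.95 × 2.9496 = 1.1548 mm/d
ETc = Kc × ET₀ = 1.00 × 1.1548 = 1.1548 mm/d
Over 30 days: 1.1548 × 30 = 34.644 mm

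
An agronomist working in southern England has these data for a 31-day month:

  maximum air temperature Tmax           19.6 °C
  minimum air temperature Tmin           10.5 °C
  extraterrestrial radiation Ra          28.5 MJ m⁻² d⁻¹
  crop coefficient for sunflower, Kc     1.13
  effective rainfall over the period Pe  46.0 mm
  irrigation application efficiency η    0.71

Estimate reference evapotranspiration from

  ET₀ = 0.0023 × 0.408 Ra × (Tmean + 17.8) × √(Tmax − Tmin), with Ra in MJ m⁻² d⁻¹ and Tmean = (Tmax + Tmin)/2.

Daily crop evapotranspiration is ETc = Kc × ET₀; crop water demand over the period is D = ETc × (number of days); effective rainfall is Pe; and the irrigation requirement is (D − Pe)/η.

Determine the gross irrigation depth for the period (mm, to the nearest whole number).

Tmean = (19.6 + 10.5)/2 = 15.05 °C
0.408 Ra = 0.408 × 28.5 = 11.6280 mm/d equivalent
ET₀ = 0.0023 × 11.6280 × (15.05 + 17.8) × √9.1 = 0.0023 × 11.6280 × 32.85 × 3.0166 = 2.6502 mm/d
ETc = Kc × ET₀ = 1.13 × 2.6502 = 2.9947 mm/d
Crop demand D = ETc × 31 d = 2.9947 × 31 = 92.836 mm
D − Pe = 92.836 − 46.0 = 46.836 mm
Gross irrigation = 46.836 / 0.71 = 65.966 mm

66 mm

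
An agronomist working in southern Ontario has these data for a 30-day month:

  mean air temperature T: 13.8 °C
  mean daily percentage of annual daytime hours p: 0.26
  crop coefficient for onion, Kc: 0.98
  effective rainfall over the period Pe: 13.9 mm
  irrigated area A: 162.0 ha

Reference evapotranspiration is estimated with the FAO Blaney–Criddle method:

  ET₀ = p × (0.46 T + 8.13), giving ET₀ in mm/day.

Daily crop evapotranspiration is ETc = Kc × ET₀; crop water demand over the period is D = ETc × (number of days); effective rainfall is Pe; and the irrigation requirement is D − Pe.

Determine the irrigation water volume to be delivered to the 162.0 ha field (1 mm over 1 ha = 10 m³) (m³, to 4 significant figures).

156800 m³

ET₀ = 0.26 × (0.46 × 13.8 + 8.13) = 0.26 × 14.478 = 3.7643 mm/d
ETc = Kc × ET₀ = 0.98 × 3.7643 = 3.6890 mm/d
Crop demand D = ETc × 30 d = 3.6890 × 30 = 110.670 mm
D − Pe = 110.670 − 13.9 = 96.770 mm
Volume = 96.770 mm × 162.0 ha × 10 = 156767.4 m³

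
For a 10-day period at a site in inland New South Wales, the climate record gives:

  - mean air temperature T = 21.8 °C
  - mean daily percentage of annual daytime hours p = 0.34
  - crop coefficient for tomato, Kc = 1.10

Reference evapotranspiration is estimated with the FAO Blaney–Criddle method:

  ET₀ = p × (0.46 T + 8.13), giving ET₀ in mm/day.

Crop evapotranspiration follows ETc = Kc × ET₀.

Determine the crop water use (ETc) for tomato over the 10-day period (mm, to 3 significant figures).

ET₀ = 0.34 × (0.46 × 21.8 + 8.13) = 0.34 × 18.158 = 6.1737 mm/d
ETc = Kc × ET₀ = 1.10 × 6.1737 = 6.7911 mm/d
Over 10 days: 6.7911 × 10 = 67.911 mm

67.9 mm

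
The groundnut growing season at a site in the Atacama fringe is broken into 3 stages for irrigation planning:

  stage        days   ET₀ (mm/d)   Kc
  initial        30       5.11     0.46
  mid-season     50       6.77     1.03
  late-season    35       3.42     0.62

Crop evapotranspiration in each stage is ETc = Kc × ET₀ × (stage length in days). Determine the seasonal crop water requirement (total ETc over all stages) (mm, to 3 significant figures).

initial: 0.46 × 5.11 × 30 = 70.52 mm
mid-season: 1.03 × 6.77 × 50 = 348.66 mm
late-season: 0.62 × 3.42 × 35 = 74.21 mm
Seasonal total = 493.39 mm

493 mm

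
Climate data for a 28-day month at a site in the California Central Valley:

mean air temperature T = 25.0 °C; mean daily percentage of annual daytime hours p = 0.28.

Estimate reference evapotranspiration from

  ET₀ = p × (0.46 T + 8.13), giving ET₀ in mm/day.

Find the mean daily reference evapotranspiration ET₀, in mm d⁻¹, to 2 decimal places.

ET₀ = 0.28 × (0.46 × 25.0 + 8.13) = 0.28 × 19.630 = 5.4964 mm/d

5.50 mm d⁻¹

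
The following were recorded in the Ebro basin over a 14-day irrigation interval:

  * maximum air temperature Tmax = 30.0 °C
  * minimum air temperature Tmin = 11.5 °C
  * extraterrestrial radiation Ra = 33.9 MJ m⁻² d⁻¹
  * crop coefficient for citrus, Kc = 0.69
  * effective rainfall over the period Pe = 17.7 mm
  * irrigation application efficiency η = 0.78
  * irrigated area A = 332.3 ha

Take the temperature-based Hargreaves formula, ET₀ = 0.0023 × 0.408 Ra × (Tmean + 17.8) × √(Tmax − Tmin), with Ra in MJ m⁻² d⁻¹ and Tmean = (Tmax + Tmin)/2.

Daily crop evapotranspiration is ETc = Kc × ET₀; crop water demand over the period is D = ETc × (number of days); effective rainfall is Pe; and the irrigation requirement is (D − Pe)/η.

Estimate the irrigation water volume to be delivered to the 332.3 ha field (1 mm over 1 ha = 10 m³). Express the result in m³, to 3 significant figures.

142000 m³

Tmean = (30.0 + 11.5)/2 = 20.75 °C
0.408 Ra = 0.408 × 33.9 = 13.8312 mm/d equivalent
ET₀ = 0.0023 × 13.8312 × (20.75 + 17.8) × √18.5 = 0.0023 × 13.8312 × 38.55 × 4.3012 = 5.2747 mm/d
ETc = Kc × ET₀ = 0.69 × 5.2747 = 3.6395 mm/d
Crop demand D = ETc × 14 d = 3.6395 × 14 = 50.953 mm
D − Pe = 50.953 − 17.7 = 33.253 mm
Gross irrigation = 33.253 / 0.78 = 42.632 mm
Volume = 42.632 mm × 332.3 ha × 10 = 141666.1 m³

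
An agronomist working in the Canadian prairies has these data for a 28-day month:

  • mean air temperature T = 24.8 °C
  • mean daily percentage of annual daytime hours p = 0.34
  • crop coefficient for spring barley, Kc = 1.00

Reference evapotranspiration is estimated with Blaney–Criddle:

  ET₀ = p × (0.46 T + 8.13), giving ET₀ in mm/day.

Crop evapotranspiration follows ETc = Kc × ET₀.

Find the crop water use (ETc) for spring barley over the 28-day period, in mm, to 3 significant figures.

ET₀ = 0.34 × (0.46 × 24.8 + 8.13) = 0.34 × 19.538 = 6.6429 mm/d
ETc = Kc × ET₀ = 1.00 × 6.6429 = 6.6429 mm/d
Over 28 days: 6.6429 × 28 = 186.001 mm

186 mm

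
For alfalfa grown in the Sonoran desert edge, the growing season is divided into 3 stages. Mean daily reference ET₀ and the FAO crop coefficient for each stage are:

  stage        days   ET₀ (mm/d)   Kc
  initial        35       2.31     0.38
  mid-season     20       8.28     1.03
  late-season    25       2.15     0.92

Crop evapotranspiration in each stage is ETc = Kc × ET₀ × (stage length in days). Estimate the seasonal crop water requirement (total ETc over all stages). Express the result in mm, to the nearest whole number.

251 mm

initial: 0.38 × 2.31 × 35 = 30.72 mm
mid-season: 1.03 × 8.28 × 20 = 170.57 mm
late-season: 0.92 × 2.15 × 25 = 49.45 mm
Seasonal total = 250.74 mm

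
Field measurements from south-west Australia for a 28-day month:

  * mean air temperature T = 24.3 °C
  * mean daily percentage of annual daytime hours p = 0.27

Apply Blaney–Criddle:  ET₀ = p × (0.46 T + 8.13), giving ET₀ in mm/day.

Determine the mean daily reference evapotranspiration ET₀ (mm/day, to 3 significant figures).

5.21 mm/day

ET₀ = 0.27 × (0.46 × 24.3 + 8.13) = 0.27 × 19.308 = 5.2132 mm/d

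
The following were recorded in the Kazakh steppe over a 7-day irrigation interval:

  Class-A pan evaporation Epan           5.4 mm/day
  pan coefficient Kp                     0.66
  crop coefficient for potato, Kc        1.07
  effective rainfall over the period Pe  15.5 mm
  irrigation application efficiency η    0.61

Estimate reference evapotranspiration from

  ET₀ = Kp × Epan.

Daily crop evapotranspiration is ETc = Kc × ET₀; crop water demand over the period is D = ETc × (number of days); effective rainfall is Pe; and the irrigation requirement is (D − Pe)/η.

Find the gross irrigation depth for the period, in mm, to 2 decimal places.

ET₀ = 0.66 × 5.4 = 3.5640 mm/d
ETc = Kc × ET₀ = 1.07 × 3.5640 = 3.8135 mm/d
Crop demand D = ETc × 7 d = 3.8135 × 7 = 26.695 mm
D − Pe = 26.695 − 15.5 = 11.195 mm
Gross irrigation = 11.195 / 0.61 = 18.352 mm

18.35 mm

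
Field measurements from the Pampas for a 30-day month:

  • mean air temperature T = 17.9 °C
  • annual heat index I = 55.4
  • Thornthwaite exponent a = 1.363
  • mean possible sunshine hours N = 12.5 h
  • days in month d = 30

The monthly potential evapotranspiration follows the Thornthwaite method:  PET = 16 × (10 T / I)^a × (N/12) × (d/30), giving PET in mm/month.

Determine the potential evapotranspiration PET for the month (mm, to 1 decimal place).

82.4 mm

10T/I = 10 × 17.9 / 55.4 = 3.2310
(10T/I)^a = 3.2310^1.363 = 4.9457
Uncorrected PET = 16 × 4.9457 = 79.131 mm
Correction = (N/12)(d/30) = (12.5/12)(30/30) = 1.0417
PET = 79.131 × 1.0417 = 82.431 mm/month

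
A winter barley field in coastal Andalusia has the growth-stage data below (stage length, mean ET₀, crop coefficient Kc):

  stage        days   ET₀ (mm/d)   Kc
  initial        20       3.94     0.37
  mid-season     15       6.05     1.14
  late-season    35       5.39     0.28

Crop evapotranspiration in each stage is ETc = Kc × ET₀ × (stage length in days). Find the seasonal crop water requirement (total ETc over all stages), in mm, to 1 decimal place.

185.4 mm

initial: 0.37 × 3.94 × 20 = 29.16 mm
mid-season: 1.14 × 6.05 × 15 = 103.46 mm
late-season: 0.28 × 5.39 × 35 = 52.82 mm
Seasonal total = 185.44 mm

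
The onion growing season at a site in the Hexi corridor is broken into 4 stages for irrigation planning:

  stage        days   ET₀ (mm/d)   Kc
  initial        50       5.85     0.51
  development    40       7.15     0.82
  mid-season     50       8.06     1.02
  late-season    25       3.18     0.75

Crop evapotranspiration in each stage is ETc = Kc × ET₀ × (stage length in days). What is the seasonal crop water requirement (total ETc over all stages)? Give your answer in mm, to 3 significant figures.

854 mm

initial: 0.51 × 5.85 × 50 = 149.18 mm
development: 0.82 × 7.15 × 40 = 234.52 mm
mid-season: 1.02 × 8.06 × 50 = 411.06 mm
late-season: 0.75 × 3.18 × 25 = 59.63 mm
Seasonal total = 854.39 mm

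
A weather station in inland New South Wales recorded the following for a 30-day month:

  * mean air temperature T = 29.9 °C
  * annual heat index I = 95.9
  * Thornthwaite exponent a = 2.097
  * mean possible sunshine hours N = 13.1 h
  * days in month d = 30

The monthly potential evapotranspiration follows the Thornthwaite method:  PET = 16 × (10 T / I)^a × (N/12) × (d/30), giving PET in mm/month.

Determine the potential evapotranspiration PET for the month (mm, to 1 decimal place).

10T/I = 10 × 29.9 / 95.9 = 3.1178
(10T/I)^a = 3.1178^2.097 = 10.8542
Uncorrected PET = 16 × 10.8542 = 173.667 mm
Correction = (N/12)(d/30) = (13.1/12)(30/30) = 1.0917
PET = 173.667 × 1.0917 = 189.592 mm/month

189.6 mm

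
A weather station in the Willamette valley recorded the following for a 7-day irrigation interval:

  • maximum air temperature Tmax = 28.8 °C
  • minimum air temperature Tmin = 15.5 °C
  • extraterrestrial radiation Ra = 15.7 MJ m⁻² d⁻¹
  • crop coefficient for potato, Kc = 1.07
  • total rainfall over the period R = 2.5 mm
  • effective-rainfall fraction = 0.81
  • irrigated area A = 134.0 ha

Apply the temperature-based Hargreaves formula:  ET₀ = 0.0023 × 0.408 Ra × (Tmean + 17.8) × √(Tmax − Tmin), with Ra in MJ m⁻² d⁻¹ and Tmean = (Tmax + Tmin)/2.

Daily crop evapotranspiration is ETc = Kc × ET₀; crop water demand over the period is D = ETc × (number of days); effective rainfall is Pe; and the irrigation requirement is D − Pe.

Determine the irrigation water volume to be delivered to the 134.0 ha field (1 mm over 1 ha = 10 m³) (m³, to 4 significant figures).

Tmean = (28.8 + 15.5)/2 = 22.15 °C
0.408 Ra = 0.408 × 15.7 = 6.4056 mm/d equivalent
ET₀ = 0.0023 × 6.4056 × (22.15 + 17.8) × √13.3 = 0.0023 × 6.4056 × 39.95 × 3.6469 = 2.1465 mm/d
ETc = Kc × ET₀ = 1.07 × 2.1465 = 2.2968 mm/d
Crop demand D = ETc × 7 d = 2.2968 × 7 = 16.078 mm
Pe = 0.81 × 2.5 = 2.025 mm
D − Pe = 16.078 − 2.025 = 14.053 mm
Volume = 14.053 mm × 134.0 ha × 10 = 18831.0 m³

18830 m³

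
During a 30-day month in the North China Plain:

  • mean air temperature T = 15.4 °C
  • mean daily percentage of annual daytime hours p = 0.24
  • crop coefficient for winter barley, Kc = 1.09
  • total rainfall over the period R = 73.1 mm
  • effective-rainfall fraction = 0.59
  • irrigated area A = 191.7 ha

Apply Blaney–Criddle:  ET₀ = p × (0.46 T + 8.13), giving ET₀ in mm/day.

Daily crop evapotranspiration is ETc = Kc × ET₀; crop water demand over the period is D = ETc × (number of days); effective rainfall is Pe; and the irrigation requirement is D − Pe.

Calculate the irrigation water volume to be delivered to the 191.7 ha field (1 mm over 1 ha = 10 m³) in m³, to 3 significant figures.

ET₀ = 0.24 × (0.46 × 15.4 + 8.13) = 0.24 × 15.214 = 3.6514 mm/d
ETc = Kc × ET₀ = 1.09 × 3.6514 = 3.9800 mm/d
Crop demand D = ETc × 30 d = 3.9800 × 30 = 119.400 mm
Pe = 0.59 × 73.1 = 43.129 mm
D − Pe = 119.400 − 43.129 = 76.271 mm
Volume = 76.271 mm × 191.7 ha × 10 = 146211.5 m³

146000 m³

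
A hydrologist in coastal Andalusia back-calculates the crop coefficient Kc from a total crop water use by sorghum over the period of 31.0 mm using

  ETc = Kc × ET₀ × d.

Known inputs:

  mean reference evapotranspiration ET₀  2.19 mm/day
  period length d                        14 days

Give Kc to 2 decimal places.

1.01

ETc = Kc × ET₀ × d  ⇒  Kc = ETc / (ET₀ × d)
Kc = 31.0 / (2.19 × 14) = 31.0 / 30.66 = 1.0111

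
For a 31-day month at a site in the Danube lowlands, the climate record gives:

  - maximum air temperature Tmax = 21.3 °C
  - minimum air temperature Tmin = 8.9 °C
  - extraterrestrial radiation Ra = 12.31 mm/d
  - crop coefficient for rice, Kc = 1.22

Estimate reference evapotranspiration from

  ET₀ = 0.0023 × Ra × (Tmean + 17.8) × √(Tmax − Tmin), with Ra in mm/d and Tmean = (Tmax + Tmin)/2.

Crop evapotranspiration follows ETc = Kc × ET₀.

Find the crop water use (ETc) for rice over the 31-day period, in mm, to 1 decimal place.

124.1 mm

Tmean = (21.3 + 8.9)/2 = 15.10 °C
ET₀ = 0.0023 × 12.31 × (15.10 + 17.8) × √12.4 = 0.0023 × 12.31 × 32.90 × 3.5214 = 3.2802 mm/d
ETc = Kc × ET₀ = 1.22 × 3.2802 = 4.0018 mm/d
Over 31 days: 4.0018 × 31 = 124.056 mm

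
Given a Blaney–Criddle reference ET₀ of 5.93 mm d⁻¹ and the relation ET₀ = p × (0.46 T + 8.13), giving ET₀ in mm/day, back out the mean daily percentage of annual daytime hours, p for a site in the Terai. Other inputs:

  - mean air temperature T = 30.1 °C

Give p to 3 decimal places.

p = ET₀ / (0.46 T + 8.13) = 5.93 / (0.46 × 30.1 + 8.13) = 5.93 / 21.976 = 0.2698

0.270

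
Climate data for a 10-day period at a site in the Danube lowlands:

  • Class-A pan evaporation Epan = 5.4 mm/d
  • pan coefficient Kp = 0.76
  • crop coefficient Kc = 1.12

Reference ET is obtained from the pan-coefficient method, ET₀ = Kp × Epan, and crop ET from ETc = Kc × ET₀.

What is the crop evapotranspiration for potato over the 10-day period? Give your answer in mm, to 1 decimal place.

ET₀ = 0.76 × 5.4 = 4.1040 mm/d
ETc = Kc × ET₀ = 1.12 × 4.1040 = 4.5965 mm/d
Over 10 days: 4.5965 × 10 = 45.965 mm

46.0 mm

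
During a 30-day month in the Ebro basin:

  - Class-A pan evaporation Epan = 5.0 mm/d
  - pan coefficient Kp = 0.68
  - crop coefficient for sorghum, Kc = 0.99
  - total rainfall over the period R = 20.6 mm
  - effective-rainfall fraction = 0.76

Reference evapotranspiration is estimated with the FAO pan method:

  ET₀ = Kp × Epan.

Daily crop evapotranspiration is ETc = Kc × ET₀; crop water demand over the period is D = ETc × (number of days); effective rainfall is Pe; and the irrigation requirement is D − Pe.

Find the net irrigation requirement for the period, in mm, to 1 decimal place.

85.3 mm

ET₀ = 0.68 × 5.0 = 3.4000 mm/d
ETc = Kc × ET₀ = 0.99 × 3.4000 = 3.3660 mm/d
Crop demand D = ETc × 30 d = 3.3660 × 30 = 100.980 mm
Pe = 0.76 × 20.6 = 15.656 mm
D − Pe = 100.980 − 15.656 = 85.324 mm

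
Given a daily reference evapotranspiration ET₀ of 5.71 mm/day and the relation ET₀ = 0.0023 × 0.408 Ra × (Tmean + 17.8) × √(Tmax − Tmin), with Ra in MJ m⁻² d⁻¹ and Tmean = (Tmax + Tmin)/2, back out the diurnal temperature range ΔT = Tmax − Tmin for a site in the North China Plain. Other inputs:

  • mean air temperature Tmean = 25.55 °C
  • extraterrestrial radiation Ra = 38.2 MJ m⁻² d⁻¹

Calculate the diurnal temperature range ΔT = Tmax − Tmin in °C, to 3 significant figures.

13.5 °C

√ΔT = ET₀ / [0.0023 × 0.408 × Ra × (Tmean+17.8)] = 5.71 / (0.0023 × 15.5856 × 43.35) = 3.6745
ΔT = 3.6745² = 13.502 °C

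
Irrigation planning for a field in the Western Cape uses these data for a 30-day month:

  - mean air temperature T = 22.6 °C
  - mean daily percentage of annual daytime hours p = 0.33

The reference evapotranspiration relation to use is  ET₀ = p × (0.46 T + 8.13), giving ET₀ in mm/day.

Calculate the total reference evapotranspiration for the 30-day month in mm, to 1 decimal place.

ET₀ = 0.33 × (0.46 × 22.6 + 8.13) = 0.33 × 18.526 = 6.1136 mm/d
Monthly total = 6.1136 × 30 = 183.408 mm

183.4 mm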